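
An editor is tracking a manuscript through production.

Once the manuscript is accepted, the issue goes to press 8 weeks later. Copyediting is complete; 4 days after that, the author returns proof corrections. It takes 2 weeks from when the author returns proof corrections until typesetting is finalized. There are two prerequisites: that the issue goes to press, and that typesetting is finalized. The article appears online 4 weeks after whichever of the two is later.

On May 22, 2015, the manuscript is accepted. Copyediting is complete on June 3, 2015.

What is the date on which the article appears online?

August 14, 2015

The manuscript is accepted: May 22, 2015.
The issue goes to press: May 22, 2015 + 8 weeks = Jul 17, 2015.
Copyediting is complete: Jun 3, 2015.
The author returns proof corrections: Jun 3, 2015 + 4 days = Jun 7, 2015.
Typesetting is finalized: Jun 7, 2015 + 2 weeks = Jun 21, 2015.
Both prerequisites met — the issue goes to press (Jul 17, 2015), typesetting is finalized (Jun 21, 2015); the later is Jul 17, 2015.
The article appears online: Jul 17, 2015 + 4 weeks = Aug 14, 2015.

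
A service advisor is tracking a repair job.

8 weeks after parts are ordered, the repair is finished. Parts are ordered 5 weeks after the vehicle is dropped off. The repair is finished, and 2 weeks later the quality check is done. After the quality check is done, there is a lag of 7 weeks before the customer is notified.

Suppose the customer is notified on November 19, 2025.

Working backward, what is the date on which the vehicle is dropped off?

June 18, 2025

The customer is notified: Nov 19, 2025.
The quality check is done: Nov 19, 2025 − 7 weeks = Oct 1, 2025.
The repair is finished: Oct 1, 2025 − 2 weeks = Sep 17, 2025.
Parts are ordered: Sep 17, 2025 − 8 weeks = Jul 23, 2025.
The vehicle is dropped off: Jul 23, 2025 − 5 weeks = Jun 18, 2025.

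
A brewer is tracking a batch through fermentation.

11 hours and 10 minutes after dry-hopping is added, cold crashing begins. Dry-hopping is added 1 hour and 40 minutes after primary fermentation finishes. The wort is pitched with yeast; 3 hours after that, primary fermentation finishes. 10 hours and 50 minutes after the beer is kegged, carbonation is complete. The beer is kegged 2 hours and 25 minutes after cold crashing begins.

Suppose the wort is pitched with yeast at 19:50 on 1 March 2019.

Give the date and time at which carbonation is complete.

00:55 on 3 March 2019

The wort is pitched with yeast: 19:50 Mar 1, 2019.
Primary fermentation finishes: 19:50 Mar 1, 2019 + 3h = 22:50 Mar 1, 2019.
Dry-hopping is added: 22:50 Mar 1, 2019 + 1h40m = 00:30 Mar 2, 2019.
Cold crashing begins: 00:30 Mar 2, 2019 + 11h10m = 11:40 Mar 2, 2019.
The beer is kegged: 11:40 Mar 2, 2019 + 2h25m = 14:05 Mar 2, 2019.
Carbonation is complete: 14:05 Mar 2, 2019 + 10h50m = 00:55 Mar 3, 2019.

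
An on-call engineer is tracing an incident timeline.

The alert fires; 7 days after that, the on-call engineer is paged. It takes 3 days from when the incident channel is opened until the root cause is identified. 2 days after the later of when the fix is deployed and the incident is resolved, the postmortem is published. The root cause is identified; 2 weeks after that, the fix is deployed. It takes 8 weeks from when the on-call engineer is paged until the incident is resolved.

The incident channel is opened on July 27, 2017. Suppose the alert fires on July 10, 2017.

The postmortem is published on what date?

September 13, 2017

The incident channel is opened: Jul 27, 2017.
The root cause is identified: Jul 27, 2017 + 3 days = Jul 30, 2017.
The fix is deployed: Jul 30, 2017 + 2 weeks = Aug 13, 2017.
The alert fires: Jul 10, 2017.
The on-call engineer is paged: Jul 10, 2017 + 7 days = Jul 17, 2017.
The incident is resolved: Jul 17, 2017 + 8 weeks = Sep 11, 2017.
Both prerequisites met — the fix is deployed (Aug 13, 2017), the incident is resolved (Sep 11, 2017); the later is Sep 11, 2017.
The postmortem is published: Sep 11, 2017 + 2 days = Sep 13, 2017.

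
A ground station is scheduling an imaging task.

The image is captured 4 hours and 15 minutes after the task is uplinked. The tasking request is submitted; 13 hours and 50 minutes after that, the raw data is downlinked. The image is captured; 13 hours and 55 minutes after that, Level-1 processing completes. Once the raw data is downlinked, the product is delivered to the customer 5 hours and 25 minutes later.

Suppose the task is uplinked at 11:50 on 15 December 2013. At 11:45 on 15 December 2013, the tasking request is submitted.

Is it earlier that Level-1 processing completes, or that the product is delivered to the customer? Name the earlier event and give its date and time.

Level-1 processing completes — 06:00 on 16 December 2013

The task is uplinked: 11:50 Dec 15, 2013.
The image is captured: 11:50 Dec 15, 2013 + 4h15m = 16:05 Dec 15, 2013.
Level-1 processing completes: 16:05 Dec 15, 2013 + 13h55m = 06:00 Dec 16, 2013.
The tasking request is submitted: 11:45 Dec 15, 2013.
The raw data is downlinked: 11:45 Dec 15, 2013 + 13h50m = 01:35 Dec 16, 2013.
The product is delivered to the customer: 01:35 Dec 16, 2013 + 5h25m = 07:00 Dec 16, 2013.
Comparing: Level-1 processing completes at 06:00 Dec 16, 2013 vs the product is delivered to the customer at 07:00 Dec 16, 2013. Earlier: Level-1 processing completes.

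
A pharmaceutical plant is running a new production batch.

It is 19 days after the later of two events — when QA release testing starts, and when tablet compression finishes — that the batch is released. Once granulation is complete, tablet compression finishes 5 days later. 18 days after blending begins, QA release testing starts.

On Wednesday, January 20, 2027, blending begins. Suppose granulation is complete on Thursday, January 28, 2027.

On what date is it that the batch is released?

Blending begins: Jan 20, 2027.
QA release testing starts: Jan 20, 2027 + 18 days = Feb 7, 2027.
Granulation is complete: Jan 28, 2027.
Tablet compression finishes: Jan 28, 2027 + 5 days = Feb 2, 2027.
Both prerequisites met — QA release testing starts (Feb 7, 2027), tablet compression finishes (Feb 2, 2027); the later is Feb 7, 2027.
The batch is released: Feb 7, 2027 + 19 days = Feb 26, 2027.

Friday, February 26, 2027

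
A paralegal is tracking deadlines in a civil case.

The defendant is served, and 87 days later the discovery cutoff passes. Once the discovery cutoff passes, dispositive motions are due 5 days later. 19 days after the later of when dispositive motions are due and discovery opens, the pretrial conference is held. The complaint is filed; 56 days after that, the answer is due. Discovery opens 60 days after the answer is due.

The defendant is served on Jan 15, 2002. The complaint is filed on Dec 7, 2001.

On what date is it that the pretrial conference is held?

May 6, 2002

The defendant is served: Jan 15, 2002.
The discovery cutoff passes: Jan 15, 2002 + 87 days = Apr 12, 2002.
Dispositive motions are due: Apr 12, 2002 + 5 days = Apr 17, 2002.
The complaint is filed: Dec 7, 2001.
The answer is due: Dec 7, 2001 + 56 days = Feb 1, 2002.
Discovery opens: Feb 1, 2002 + 60 days = Apr 2, 2002.
Both prerequisites met — dispositive motions are due (Apr 17, 2002), discovery opens (Apr 2, 2002); the later is Apr 17, 2002.
The pretrial conference is held: Apr 17, 2002 + 19 days = May 6, 2002.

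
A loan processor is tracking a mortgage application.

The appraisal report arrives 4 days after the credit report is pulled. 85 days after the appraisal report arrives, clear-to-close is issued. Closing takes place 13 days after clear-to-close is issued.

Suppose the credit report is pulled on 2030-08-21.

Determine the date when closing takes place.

The credit report is pulled: Aug 21, 2030.
The appraisal report arrives: Aug 21, 2030 + 4 days = Aug 25, 2030.
Clear-to-close is issued: Aug 25, 2030 + 85 days = Nov 18, 2030.
Closing takes place: Nov 18, 2030 + 13 days = Dec 1, 2030.

2030-12-01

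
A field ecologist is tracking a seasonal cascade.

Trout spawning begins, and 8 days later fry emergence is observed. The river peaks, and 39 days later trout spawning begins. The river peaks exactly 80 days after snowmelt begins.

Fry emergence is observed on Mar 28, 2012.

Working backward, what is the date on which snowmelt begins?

Nov 22, 2011

Fry emergence is observed: Mar 28, 2012.
Trout spawning begins: Mar 28, 2012 − 8 days = Mar 20, 2012.
The river peaks: Mar 20, 2012 − 39 days = Feb 10, 2012.
Snowmelt begins: Feb 10, 2012 − 80 days = Nov 22, 2011.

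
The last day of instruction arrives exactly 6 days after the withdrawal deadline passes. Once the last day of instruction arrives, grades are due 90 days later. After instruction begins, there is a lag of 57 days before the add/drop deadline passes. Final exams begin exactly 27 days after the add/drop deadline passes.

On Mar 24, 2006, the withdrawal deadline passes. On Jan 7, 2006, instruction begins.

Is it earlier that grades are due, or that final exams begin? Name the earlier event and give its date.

Final exams begin — Apr 1, 2006

The withdrawal deadline passes: Mar 24, 2006.
The last day of instruction arrives: Mar 24, 2006 + 6 days = Mar 30, 2006.
Grades are due: Mar 30, 2006 + 90 days = Jun 28, 2006.
Instruction begins: Jan 7, 2006.
The add/drop deadline passes: Jan 7, 2006 + 57 days = Mar 5, 2006.
Final exams begin: Mar 5, 2006 + 27 days = Apr 1, 2006.
Comparing: grades are due on Jun 28, 2006 vs final exams begin on Apr 1, 2006. Earlier: final exams begin.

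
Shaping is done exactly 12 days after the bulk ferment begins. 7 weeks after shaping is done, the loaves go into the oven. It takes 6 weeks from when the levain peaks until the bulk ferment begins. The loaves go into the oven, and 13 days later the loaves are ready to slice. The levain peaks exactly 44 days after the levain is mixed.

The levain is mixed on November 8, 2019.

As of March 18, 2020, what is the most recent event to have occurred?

The levain is mixed: Nov 8, 2019.
The levain peaks: Nov 8, 2019 + 44 days = Dec 22, 2019.
The bulk ferment begins: Dec 22, 2019 + 6 weeks = Feb 2, 2020.
Shaping is done: Feb 2, 2020 + 12 days = Feb 14, 2020.
The loaves go into the oven: Feb 14, 2020 + 7 weeks = Apr 3, 2020.
The loaves are ready to slice: Apr 3, 2020 + 13 days = Apr 16, 2020.
Mar 18, 2020 falls between when shaping is done (Feb 14, 2020) and when the loaves go into the oven (Apr 3, 2020).

Shaping is done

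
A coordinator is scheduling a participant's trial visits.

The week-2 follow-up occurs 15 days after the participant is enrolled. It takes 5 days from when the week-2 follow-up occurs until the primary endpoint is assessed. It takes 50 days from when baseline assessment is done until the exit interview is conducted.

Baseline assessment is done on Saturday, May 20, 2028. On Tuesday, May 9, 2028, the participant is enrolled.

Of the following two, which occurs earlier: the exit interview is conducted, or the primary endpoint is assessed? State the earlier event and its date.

Baseline assessment is done: May 20, 2028.
The exit interview is conducted: May 20, 2028 + 50 days = Jul 9, 2028.
The participant is enrolled: May 9, 2028.
The week-2 follow-up occurs: May 9, 2028 + 15 days = May 24, 2028.
The primary endpoint is assessed: May 24, 2028 + 5 days = May 29, 2028.
Comparing: the exit interview is conducted on Jul 9, 2028 vs the primary endpoint is assessed on May 29, 2028. Earlier: the primary endpoint is assessed.

The primary endpoint is assessed — Monday, May 29, 2028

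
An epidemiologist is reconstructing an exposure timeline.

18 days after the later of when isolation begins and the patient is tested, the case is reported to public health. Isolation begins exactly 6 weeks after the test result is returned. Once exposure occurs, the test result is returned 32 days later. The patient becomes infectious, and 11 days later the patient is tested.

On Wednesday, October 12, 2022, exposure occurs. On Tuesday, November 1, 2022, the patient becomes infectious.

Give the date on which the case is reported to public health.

Thursday, January 12, 2023

Exposure occurs: Oct 12, 2022.
The test result is returned: Oct 12, 2022 + 32 days = Nov 13, 2022.
Isolation begins: Nov 13, 2022 + 6 weeks = Dec 25, 2022.
The patient becomes infectious: Nov 1, 2022.
The patient is tested: Nov 1, 2022 + 11 days = Nov 12, 2022.
Both prerequisites met — isolation begins (Dec 25, 2022), the patient is tested (Nov 12, 2022); the later is Dec 25, 2022.
The case is reported to public health: Dec 25, 2022 + 18 days = Jan 12, 2023.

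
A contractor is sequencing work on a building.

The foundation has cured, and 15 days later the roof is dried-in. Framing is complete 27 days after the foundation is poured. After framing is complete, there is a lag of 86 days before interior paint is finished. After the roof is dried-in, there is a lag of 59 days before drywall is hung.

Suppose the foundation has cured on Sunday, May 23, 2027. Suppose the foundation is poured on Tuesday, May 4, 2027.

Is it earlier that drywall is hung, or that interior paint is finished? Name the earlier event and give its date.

The foundation has cured: May 23, 2027.
The roof is dried-in: May 23, 2027 + 15 days = Jun 7, 2027.
Drywall is hung: Jun 7, 2027 + 59 days = Aug 5, 2027.
The foundation is poured: May 4, 2027.
Framing is complete: May 4, 2027 + 27 days = May 31, 2027.
Interior paint is finished: May 31, 2027 + 86 days = Aug 25, 2027.
Comparing: drywall is hung on Aug 5, 2027 vs interior paint is finished on Aug 25, 2027. Earlier: drywall is hung.

Drywall is hung — Thursday, August 5, 2027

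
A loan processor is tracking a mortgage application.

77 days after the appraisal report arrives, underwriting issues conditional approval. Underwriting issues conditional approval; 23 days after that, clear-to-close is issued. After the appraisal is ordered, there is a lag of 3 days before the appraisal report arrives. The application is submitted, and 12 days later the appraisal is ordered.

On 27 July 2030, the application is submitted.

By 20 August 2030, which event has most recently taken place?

The application is submitted: Jul 27, 2030.
The appraisal is ordered: Jul 27, 2030 + 12 days = Aug 8, 2030.
The appraisal report arrives: Aug 8, 2030 + 3 days = Aug 11, 2030.
Underwriting issues conditional approval: Aug 11, 2030 + 77 days = Oct 27, 2030.
Clear-to-close is issued: Oct 27, 2030 + 23 days = Nov 19, 2030.
Aug 20, 2030 falls between when the appraisal report arrives (Aug 11, 2030) and when underwriting issues conditional approval (Oct 27, 2030).

The appraisal report arrives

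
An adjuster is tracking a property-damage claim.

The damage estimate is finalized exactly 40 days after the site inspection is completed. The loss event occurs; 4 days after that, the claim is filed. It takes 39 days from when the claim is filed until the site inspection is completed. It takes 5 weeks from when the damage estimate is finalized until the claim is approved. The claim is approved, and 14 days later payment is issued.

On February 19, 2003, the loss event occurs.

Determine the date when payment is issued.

July 1, 2003

The loss event occurs: Feb 19, 2003.
The claim is filed: Feb 19, 2003 + 4 days = Feb 23, 2003.
The site inspection is completed: Feb 23, 2003 + 39 days = Apr 3, 2003.
The damage estimate is finalized: Apr 3, 2003 + 40 days = May 13, 2003.
The claim is approved: May 13, 2003 + 5 weeks = Jun 17, 2003.
Payment is issued: Jun 17, 2003 + 14 days = Jul 1, 2003.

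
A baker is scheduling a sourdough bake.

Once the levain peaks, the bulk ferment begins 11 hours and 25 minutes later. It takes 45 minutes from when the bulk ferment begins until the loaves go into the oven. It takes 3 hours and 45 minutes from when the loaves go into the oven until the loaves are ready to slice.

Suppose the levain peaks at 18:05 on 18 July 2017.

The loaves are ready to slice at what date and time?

The levain peaks: 18:05 Jul 18, 2017.
The bulk ferment begins: 18:05 Jul 18, 2017 + 11h25m = 05:30 Jul 19, 2017.
The loaves go into the oven: 05:30 Jul 19, 2017 + 45m = 06:15 Jul 19, 2017.
The loaves are ready to slice: 06:15 Jul 19, 2017 + 3h45m = 10:00 Jul 19, 2017.

10:00 on 19 July 2017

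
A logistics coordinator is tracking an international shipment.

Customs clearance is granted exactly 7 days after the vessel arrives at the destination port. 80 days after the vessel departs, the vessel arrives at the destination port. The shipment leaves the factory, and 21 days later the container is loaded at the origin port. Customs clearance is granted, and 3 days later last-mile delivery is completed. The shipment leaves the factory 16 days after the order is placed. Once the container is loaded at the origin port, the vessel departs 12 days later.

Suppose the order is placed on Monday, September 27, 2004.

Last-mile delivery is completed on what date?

Sunday, February 13, 2005

The order is placed: Sep 27, 2004.
The shipment leaves the factory: Sep 27, 2004 + 16 days = Oct 13, 2004.
The container is loaded at the origin port: Oct 13, 2004 + 21 days = Nov 3, 2004.
The vessel departs: Nov 3, 2004 + 12 days = Nov 15, 2004.
The vessel arrives at the destination port: Nov 15, 2004 + 80 days = Feb 3, 2005.
Customs clearance is granted: Feb 3, 2005 + 7 days = Feb 10, 2005.
Last-mile delivery is completed: Feb 10, 2005 + 3 days = Feb 13, 2005.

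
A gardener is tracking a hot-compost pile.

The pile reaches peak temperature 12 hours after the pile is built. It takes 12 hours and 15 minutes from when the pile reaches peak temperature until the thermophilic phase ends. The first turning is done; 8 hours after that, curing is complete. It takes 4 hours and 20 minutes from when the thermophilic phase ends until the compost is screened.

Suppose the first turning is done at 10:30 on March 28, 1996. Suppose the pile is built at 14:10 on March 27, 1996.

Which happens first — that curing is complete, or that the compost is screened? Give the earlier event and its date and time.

Curing is complete — 18:30 on March 28, 1996

The first turning is done: 10:30 Mar 28, 1996.
Curing is complete: 10:30 Mar 28, 1996 + 8h = 18:30 Mar 28, 1996.
The pile is built: 14:10 Mar 27, 1996.
The pile reaches peak temperature: 14:10 Mar 27, 1996 + 12h = 02:10 Mar 28, 1996.
The thermophilic phase ends: 02:10 Mar 28, 1996 + 12h15m = 14:25 Mar 28, 1996.
The compost is screened: 14:25 Mar 28, 1996 + 4h20m = 18:45 Mar 28, 1996.
Comparing: curing is complete at 18:30 Mar 28, 1996 vs the compost is screened at 18:45 Mar 28, 1996. Earlier: curing is complete.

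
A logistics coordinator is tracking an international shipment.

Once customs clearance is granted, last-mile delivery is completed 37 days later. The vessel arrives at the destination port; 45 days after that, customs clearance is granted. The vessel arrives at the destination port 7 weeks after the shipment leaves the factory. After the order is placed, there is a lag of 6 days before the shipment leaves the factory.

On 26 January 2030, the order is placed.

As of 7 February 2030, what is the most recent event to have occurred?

The order is placed: Jan 26, 2030.
The shipment leaves the factory: Jan 26, 2030 + 6 days = Feb 1, 2030.
The vessel arrives at the destination port: Feb 1, 2030 + 7 weeks = Mar 22, 2030.
Customs clearance is granted: Mar 22, 2030 + 45 days = May 6, 2030.
Last-mile delivery is completed: May 6, 2030 + 37 days = Jun 12, 2030.
Feb 7, 2030 falls between when the shipment leaves the factory (Feb 1, 2030) and when the vessel arrives at the destination port (Mar 22, 2030).

The shipment leaves the factory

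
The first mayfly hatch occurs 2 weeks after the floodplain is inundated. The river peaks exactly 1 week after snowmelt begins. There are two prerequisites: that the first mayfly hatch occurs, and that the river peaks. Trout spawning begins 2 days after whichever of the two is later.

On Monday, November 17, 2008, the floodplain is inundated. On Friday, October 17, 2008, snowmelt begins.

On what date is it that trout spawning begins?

The floodplain is inundated: Nov 17, 2008.
The first mayfly hatch occurs: Nov 17, 2008 + 2 weeks = Dec 1, 2008.
Snowmelt begins: Oct 17, 2008.
The river peaks: Oct 17, 2008 + 1 week = Oct 24, 2008.
Both prerequisites met — the first mayfly hatch occurs (Dec 1, 2008), the river peaks (Oct 24, 2008); the later is Dec 1, 2008.
Trout spawning begins: Dec 1, 2008 + 2 days = Dec 3, 2008.

Wednesday, December 3, 2008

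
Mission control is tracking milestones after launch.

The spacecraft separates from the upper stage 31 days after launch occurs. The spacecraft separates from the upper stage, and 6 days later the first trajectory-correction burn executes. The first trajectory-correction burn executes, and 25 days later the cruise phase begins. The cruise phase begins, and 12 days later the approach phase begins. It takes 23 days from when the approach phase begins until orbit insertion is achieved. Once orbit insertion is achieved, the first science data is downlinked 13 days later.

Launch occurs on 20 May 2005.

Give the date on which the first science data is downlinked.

7 September 2005

Launch occurs: May 20, 2005.
The spacecraft separates from the upper stage: May 20, 2005 + 31 days = Jun 20, 2005.
The first trajectory-correction burn executes: Jun 20, 2005 + 6 days = Jun 26, 2005.
The cruise phase begins: Jun 26, 2005 + 25 days = Jul 21, 2005.
The approach phase begins: Jul 21, 2005 + 12 days = Aug 2, 2005.
Orbit insertion is achieved: Aug 2, 2005 + 23 days = Aug 25, 2005.
The first science data is downlinked: Aug 25, 2005 + 13 days = Sep 7, 2005.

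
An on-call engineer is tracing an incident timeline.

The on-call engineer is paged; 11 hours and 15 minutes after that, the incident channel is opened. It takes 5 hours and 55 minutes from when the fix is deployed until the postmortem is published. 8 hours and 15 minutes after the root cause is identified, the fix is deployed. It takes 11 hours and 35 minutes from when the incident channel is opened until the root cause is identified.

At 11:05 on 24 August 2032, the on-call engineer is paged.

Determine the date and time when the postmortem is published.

00:05 on 26 August 2032

The on-call engineer is paged: 11:05 Aug 24, 2032.
The incident channel is opened: 11:05 Aug 24, 2032 + 11h15m = 22:20 Aug 24, 2032.
The root cause is identified: 22:20 Aug 24, 2032 + 11h35m = 09:55 Aug 25, 2032.
The fix is deployed: 09:55 Aug 25, 2032 + 8h15m = 18:10 Aug 25, 2032.
The postmortem is published: 18:10 Aug 25, 2032 + 5h55m = 00:05 Aug 26, 2032.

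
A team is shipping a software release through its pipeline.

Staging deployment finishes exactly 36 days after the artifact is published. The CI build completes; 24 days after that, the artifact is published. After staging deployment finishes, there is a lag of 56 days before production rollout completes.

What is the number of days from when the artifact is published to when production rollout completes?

92 days

Causal path: the artifact is published → staging deployment finishes → production rollout completes.
Total delay along the path: 36 + 56 = 92 days.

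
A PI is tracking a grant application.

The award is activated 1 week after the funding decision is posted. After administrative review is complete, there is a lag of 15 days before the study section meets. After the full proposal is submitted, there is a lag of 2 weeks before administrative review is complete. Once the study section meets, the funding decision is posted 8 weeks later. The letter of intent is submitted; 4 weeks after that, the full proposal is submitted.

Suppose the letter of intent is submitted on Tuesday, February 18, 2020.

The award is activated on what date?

The letter of intent is submitted: Feb 18, 2020.
The full proposal is submitted: Feb 18, 2020 + 4 weeks = Mar 17, 2020.
Administrative review is complete: Mar 17, 2020 + 2 weeks = Mar 31, 2020.
The study section meets: Mar 31, 2020 + 15 days = Apr 15, 2020.
The funding decision is posted: Apr 15, 2020 + 8 weeks = Jun 10, 2020.
The award is activated: Jun 10, 2020 + 1 week = Jun 17, 2020.

Wednesday, June 17, 2020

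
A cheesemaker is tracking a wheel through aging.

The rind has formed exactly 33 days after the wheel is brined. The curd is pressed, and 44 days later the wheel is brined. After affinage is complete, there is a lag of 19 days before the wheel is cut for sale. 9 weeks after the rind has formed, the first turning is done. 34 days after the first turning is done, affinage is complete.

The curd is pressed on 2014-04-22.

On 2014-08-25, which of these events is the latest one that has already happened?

The curd is pressed: Apr 22, 2014.
The wheel is brined: Apr 22, 2014 + 44 days = Jun 5, 2014.
The rind has formed: Jun 5, 2014 + 33 days = Jul 8, 2014.
The first turning is done: Jul 8, 2014 + 9 weeks = Sep 9, 2014.
Affinage is complete: Sep 9, 2014 + 34 days = Oct 13, 2014.
The wheel is cut for sale: Oct 13, 2014 + 19 days = Nov 1, 2014.
Aug 25, 2014 falls between when the rind has formed (Jul 8, 2014) and when the first turning is done (Sep 9, 2014).

The rind has formed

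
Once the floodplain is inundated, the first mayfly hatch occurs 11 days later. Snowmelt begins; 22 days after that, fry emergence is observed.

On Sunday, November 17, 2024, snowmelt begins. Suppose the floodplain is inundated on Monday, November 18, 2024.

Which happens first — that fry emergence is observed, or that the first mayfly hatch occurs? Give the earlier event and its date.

The first mayfly hatch occurs — Friday, November 29, 2024

Snowmelt begins: Nov 17, 2024.
Fry emergence is observed: Nov 17, 2024 + 22 days = Dec 9, 2024.
The floodplain is inundated: Nov 18, 2024.
The first mayfly hatch occurs: Nov 18, 2024 + 11 days = Nov 29, 2024.
Comparing: fry emergence is observed on Dec 9, 2024 vs the first mayfly hatch occurs on Nov 29, 2024. Earlier: the first mayfly hatch occurs.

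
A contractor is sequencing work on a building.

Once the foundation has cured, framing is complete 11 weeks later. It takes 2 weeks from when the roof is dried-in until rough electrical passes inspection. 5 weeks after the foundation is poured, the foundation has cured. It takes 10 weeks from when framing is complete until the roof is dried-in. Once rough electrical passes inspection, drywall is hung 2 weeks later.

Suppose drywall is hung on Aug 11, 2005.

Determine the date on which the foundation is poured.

Drywall is hung: Aug 11, 2005.
Rough electrical passes inspection: Aug 11, 2005 − 2 weeks = Jul 28, 2005.
The roof is dried-in: Jul 28, 2005 − 2 weeks = Jul 14, 2005.
Framing is complete: Jul 14, 2005 − 10 weeks = May 5, 2005.
The foundation has cured: May 5, 2005 − 11 weeks = Feb 17, 2005.
The foundation is poured: Feb 17, 2005 − 5 weeks = Jan 13, 2005.

Jan 13, 2005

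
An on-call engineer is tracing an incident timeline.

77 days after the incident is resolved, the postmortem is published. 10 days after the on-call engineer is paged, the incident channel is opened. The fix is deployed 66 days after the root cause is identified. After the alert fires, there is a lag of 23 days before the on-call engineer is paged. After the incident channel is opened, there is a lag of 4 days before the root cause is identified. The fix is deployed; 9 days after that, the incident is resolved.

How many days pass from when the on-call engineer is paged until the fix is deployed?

Causal path: the on-call engineer is paged → the incident channel is opened → the root cause is identified → the fix is deployed.
Total delay along the path: 10 + 4 + 66 = 80 days.

80 days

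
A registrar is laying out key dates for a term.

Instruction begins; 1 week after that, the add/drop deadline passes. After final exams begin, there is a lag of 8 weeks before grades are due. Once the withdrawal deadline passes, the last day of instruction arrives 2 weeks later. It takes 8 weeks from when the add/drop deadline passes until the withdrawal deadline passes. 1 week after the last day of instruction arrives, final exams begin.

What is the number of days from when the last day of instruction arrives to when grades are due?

Causal path: the last day of instruction arrives → final exams begin → grades are due.
Total delay along the path: 1 + 8 weeks = 9 weeks = 63 days.

63 days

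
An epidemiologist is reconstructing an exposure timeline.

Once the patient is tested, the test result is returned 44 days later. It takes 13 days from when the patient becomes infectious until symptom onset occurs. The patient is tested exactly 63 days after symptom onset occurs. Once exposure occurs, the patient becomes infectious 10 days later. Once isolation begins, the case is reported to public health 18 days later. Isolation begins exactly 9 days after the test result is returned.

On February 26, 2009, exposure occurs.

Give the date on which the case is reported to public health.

Exposure occurs: Feb 26, 2009.
The patient becomes infectious: Feb 26, 2009 + 10 days = Mar 8, 2009.
Symptom onset occurs: Mar 8, 2009 + 13 days = Mar 21, 2009.
The patient is tested: Mar 21, 2009 + 63 days = May 23, 2009.
The test result is returned: May 23, 2009 + 44 days = Jul 6, 2009.
Isolation begins: Jul 6, 2009 + 9 days = Jul 15, 2009.
The case is reported to public health: Jul 15, 2009 + 18 days = Aug 2, 2009.

August 2, 2009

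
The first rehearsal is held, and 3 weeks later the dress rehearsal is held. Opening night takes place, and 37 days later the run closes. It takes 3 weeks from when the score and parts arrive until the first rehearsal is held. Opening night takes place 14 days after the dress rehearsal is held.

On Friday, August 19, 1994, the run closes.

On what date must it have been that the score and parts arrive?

Wednesday, May 18, 1994

The run closes: Aug 19, 1994.
Opening night takes place: Aug 19, 1994 − 37 days = Jul 13, 1994.
The dress rehearsal is held: Jul 13, 1994 − 14 days = Jun 29, 1994.
The first rehearsal is held: Jun 29, 1994 − 3 weeks = Jun 8, 1994.
The score and parts arrive: Jun 8, 1994 − 3 weeks = May 18, 1994.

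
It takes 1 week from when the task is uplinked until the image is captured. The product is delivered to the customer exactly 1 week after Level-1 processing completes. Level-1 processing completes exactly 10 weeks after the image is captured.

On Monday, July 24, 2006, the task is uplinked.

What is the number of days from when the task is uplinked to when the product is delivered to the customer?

Causal path: the task is uplinked → the image is captured → Level-1 processing completes → the product is delivered to the customer.
Total delay along the path: 1 + 10 + 1 weeks = 12 weeks = 84 days.

84 days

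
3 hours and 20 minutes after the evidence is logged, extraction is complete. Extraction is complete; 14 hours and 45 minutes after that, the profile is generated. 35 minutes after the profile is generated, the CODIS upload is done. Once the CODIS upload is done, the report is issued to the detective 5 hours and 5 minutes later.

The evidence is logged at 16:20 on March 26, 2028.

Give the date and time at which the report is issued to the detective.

The evidence is logged: 16:20 Mar 26, 2028.
Extraction is complete: 16:20 Mar 26, 2028 + 3h20m = 19:40 Mar 26, 2028.
The profile is generated: 19:40 Mar 26, 2028 + 14h45m = 10:25 Mar 27, 2028.
The CODIS upload is done: 10:25 Mar 27, 2028 + 35m = 11:00 Mar 27, 2028.
The report is issued to the detective: 11:00 Mar 27, 2028 + 5h05m = 16:05 Mar 27, 2028.

16:05 on March 27, 2028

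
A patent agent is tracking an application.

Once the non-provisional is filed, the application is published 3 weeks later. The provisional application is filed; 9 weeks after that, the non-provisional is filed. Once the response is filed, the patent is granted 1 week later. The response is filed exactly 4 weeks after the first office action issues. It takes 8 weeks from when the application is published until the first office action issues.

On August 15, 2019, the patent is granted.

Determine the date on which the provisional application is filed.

February 21, 2019

The patent is granted: Aug 15, 2019.
The response is filed: Aug 15, 2019 − 1 week = Aug 8, 2019.
The first office action issues: Aug 8, 2019 − 4 weeks = Jul 11, 2019.
The application is published: Jul 11, 2019 − 8 weeks = May 16, 2019.
The non-provisional is filed: May 16, 2019 − 3 weeks = Apr 25, 2019.
The provisional application is filed: Apr 25, 2019 − 9 weeks = Feb 21, 2019.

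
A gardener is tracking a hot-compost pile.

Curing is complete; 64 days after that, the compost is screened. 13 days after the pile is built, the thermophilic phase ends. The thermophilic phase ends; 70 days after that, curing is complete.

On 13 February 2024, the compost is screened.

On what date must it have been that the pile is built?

19 September 2023

The compost is screened: Feb 13, 2024.
Curing is complete: Feb 13, 2024 − 64 days = Dec 11, 2023.
The thermophilic phase ends: Dec 11, 2023 − 70 days = Oct 2, 2023.
The pile is built: Oct 2, 2023 − 13 days = Sep 19, 2023.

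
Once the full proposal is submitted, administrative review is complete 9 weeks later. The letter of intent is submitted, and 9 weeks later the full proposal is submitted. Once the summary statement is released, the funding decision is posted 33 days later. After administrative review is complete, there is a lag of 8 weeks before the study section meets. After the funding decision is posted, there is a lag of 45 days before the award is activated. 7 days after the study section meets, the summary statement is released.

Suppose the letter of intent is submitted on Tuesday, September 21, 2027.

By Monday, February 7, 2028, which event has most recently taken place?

The letter of intent is submitted: Sep 21, 2027.
The full proposal is submitted: Sep 21, 2027 + 9 weeks = Nov 23, 2027.
Administrative review is complete: Nov 23, 2027 + 9 weeks = Jan 25, 2028.
The study section meets: Jan 25, 2028 + 8 weeks = Mar 21, 2028.
The summary statement is released: Mar 21, 2028 + 7 days = Mar 28, 2028.
The funding decision is posted: Mar 28, 2028 + 33 days = Apr 30, 2028.
The award is activated: Apr 30, 2028 + 45 days = Jun 14, 2028.
Feb 7, 2028 falls between when administrative review is complete (Jan 25, 2028) and when the study section meets (Mar 21, 2028).

Administrative review is complete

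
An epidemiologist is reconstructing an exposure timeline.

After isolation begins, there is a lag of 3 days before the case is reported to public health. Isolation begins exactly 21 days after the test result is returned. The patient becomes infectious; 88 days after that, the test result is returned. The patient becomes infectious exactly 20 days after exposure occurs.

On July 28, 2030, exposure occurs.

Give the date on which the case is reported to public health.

December 7, 2030

Exposure occurs: Jul 28, 2030.
The patient becomes infectious: Jul 28, 2030 + 20 days = Aug 17, 2030.
The test result is returned: Aug 17, 2030 + 88 days = Nov 13, 2030.
Isolation begins: Nov 13, 2030 + 21 days = Dec 4, 2030.
The case is reported to public health: Dec 4, 2030 + 3 days = Dec 7, 2030.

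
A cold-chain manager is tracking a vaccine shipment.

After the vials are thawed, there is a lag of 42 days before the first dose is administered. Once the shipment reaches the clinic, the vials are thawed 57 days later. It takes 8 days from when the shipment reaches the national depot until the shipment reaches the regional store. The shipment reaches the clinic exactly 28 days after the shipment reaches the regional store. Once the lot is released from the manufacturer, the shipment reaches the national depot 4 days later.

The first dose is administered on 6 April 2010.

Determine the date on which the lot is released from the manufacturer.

The first dose is administered: Apr 6, 2010.
The vials are thawed: Apr 6, 2010 − 42 days = Feb 23, 2010.
The shipment reaches the clinic: Feb 23, 2010 − 57 days = Dec 28, 2009.
The shipment reaches the regional store: Dec 28, 2009 − 28 days = Nov 30, 2009.
The shipment reaches the national depot: Nov 30, 2009 − 8 days = Nov 22, 2009.
The lot is released from the manufacturer: Nov 22, 2009 − 4 days = Nov 18, 2009.

18 November 2009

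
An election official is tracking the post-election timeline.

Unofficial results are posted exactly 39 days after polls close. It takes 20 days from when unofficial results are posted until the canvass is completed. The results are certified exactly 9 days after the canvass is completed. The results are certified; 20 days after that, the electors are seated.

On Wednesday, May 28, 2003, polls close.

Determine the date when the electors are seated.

Sunday, August 24, 2003

Polls close: May 28, 2003.
Unofficial results are posted: May 28, 2003 + 39 days = Jul 6, 2003.
The canvass is completed: Jul 6, 2003 + 20 days = Jul 26, 2003.
The results are certified: Jul 26, 2003 + 9 days = Aug 4, 2003.
The electors are seated: Aug 4, 2003 + 20 days = Aug 24, 2003.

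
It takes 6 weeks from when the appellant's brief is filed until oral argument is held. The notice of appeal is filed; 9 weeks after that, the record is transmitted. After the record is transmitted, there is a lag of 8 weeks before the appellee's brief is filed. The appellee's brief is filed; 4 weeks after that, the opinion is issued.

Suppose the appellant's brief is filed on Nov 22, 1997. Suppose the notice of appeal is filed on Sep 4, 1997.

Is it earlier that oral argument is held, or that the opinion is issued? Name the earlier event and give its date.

Oral argument is held — Jan 3, 1998

The appellant's brief is filed: Nov 22, 1997.
Oral argument is held: Nov 22, 1997 + 6 weeks = Jan 3, 1998.
The notice of appeal is filed: Sep 4, 1997.
The record is transmitted: Sep 4, 1997 + 9 weeks = Nov 6, 1997.
The appellee's brief is filed: Nov 6, 1997 + 8 weeks = Jan 1, 1998.
The opinion is issued: Jan 1, 1998 + 4 weeks = Jan 29, 1998.
Comparing: oral argument is held on Jan 3, 1998 vs the opinion is issued on Jan 29, 1998. Earlier: oral argument is held.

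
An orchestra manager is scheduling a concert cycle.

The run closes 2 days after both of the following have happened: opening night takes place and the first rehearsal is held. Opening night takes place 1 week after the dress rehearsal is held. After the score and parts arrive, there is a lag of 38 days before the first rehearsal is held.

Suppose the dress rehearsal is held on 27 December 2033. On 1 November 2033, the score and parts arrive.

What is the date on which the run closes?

5 January 2034

The dress rehearsal is held: Dec 27, 2033.
Opening night takes place: Dec 27, 2033 + 1 week = Jan 3, 2034.
The score and parts arrive: Nov 1, 2033.
The first rehearsal is held: Nov 1, 2033 + 38 days = Dec 9, 2033.
Both prerequisites met — opening night takes place (Jan 3, 2034), the first rehearsal is held (Dec 9, 2033); the later is Jan 3, 2034.
The run closes: Jan 3, 2034 + 2 days = Jan 5, 2034.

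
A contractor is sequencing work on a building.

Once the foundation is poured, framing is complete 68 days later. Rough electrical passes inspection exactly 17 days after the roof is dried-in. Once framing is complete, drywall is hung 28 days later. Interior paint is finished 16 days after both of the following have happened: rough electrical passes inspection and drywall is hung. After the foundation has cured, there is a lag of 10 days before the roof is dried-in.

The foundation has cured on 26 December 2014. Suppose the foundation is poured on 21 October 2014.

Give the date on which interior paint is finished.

10 February 2015

The foundation has cured: Dec 26, 2014.
The roof is dried-in: Dec 26, 2014 + 10 days = Jan 5, 2015.
Rough electrical passes inspection: Jan 5, 2015 + 17 days = Jan 22, 2015.
The foundation is poured: Oct 21, 2014.
Framing is complete: Oct 21, 2014 + 68 days = Dec 28, 2014.
Drywall is hung: Dec 28, 2014 + 28 days = Jan 25, 2015.
Both prerequisites met — rough electrical passes inspection (Jan 22, 2015), drywall is hung (Jan 25, 2015); the later is Jan 25, 2015.
Interior paint is finished: Jan 25, 2015 + 16 days = Feb 10, 2015.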